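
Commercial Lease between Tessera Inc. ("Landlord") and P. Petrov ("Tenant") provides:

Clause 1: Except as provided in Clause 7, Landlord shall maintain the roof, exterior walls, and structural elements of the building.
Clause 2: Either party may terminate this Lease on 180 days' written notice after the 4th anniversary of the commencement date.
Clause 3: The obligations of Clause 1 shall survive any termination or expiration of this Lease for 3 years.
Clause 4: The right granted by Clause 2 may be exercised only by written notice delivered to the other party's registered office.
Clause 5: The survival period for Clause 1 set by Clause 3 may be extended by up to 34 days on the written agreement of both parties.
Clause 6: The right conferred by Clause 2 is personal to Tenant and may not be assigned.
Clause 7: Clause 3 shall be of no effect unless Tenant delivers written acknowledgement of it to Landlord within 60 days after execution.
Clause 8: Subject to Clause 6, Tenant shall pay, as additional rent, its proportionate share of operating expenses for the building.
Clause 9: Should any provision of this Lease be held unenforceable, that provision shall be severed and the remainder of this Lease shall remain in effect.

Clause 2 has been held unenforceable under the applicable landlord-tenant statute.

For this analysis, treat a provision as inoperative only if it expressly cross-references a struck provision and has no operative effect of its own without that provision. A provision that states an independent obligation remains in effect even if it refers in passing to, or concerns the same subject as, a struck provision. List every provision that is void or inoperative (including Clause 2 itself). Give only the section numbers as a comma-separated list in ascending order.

Clause 2 is struck. Clause 4 operates only by reference to Clause 2, so it falls with Clause 2. Clause 6 operates only by reference to Clause 2, so it falls with Clause 2. Clause 8 mentions Clause 6 but its own obligation stands independently of Clause 6, so Clause 8 is not affected. Clause 9 is a severability clause and preserves every provision that can still be given independent effect. Clause 1, Clause 3, Clause 5, Clause 7, Clause 8, and Clause 9 remain in effect.

2, 4, 6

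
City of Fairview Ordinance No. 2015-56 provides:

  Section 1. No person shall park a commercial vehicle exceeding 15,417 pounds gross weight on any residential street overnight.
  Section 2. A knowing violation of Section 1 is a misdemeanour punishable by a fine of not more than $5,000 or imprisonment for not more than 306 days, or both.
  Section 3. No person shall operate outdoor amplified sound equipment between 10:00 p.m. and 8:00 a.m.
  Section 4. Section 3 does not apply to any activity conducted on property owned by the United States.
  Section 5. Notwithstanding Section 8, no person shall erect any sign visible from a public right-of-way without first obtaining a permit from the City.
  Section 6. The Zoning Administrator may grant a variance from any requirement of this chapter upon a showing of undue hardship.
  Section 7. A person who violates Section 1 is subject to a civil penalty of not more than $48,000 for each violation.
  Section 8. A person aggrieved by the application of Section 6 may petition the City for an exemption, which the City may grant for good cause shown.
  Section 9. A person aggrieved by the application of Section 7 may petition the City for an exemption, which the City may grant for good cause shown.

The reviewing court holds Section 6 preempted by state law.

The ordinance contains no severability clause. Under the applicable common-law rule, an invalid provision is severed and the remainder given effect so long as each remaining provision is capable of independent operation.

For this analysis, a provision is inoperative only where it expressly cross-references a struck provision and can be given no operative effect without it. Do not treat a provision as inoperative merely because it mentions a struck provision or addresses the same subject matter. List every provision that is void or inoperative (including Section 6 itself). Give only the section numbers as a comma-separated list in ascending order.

6, 8

Section 6 is struck. Section 8 operates only by reference to Section 6, so it falls with Section 6. Section 5 mentions Section 8 but its own obligation stands independently of Section 8, so Section 5 is not affected. With no severability clause, the stated default rule severs what cannot stand and enforces each remaining provision that can operate on its own. Section 1, Section 2, Section 3, Section 4, Section 5, Section 7, and Section 9 remain in effect.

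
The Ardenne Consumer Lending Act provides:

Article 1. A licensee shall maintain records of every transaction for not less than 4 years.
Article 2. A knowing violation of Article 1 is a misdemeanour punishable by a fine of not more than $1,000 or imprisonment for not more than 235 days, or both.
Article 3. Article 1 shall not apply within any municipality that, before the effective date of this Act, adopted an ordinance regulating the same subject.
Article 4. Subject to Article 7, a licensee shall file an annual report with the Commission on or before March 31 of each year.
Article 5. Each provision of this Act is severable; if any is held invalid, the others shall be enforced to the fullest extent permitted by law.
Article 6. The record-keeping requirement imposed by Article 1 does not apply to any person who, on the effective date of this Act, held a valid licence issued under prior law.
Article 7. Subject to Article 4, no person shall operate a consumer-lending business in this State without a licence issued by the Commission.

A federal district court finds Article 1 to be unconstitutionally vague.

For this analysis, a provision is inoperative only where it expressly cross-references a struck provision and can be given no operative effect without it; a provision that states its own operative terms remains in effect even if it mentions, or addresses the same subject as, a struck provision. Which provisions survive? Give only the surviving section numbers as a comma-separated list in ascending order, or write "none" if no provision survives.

4, 5, 7

Article 1 is struck. Article 2 operates only by reference to Article 1, so it falls with Article 1. Article 3 operates only by reference to Article 1, so it falls with Article 1. Article 6 has no operative effect of its own apart from Article 1 and is therefore inoperative. Article 5 is a severability clause and preserves every provision that can still be given independent effect. The provisions still in force are Article 4, Article 5, and Article 7.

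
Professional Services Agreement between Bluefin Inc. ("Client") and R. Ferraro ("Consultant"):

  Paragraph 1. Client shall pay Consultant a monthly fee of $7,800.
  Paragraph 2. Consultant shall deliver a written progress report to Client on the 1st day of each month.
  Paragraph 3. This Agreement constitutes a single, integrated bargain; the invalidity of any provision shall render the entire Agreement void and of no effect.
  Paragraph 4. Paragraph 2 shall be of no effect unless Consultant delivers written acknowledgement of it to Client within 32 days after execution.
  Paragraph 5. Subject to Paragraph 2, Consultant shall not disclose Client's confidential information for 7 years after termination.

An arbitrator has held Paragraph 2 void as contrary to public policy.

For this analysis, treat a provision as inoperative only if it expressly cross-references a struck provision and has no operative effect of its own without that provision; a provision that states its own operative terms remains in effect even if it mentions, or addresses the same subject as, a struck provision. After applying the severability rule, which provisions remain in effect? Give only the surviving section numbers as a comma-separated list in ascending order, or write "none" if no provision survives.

none

Paragraph 2 is struck. Paragraph 4 has no operative effect of its own apart from Paragraph 2 and is therefore inoperative. Paragraph 3 provides that the Agreement is not severable, so the invalidity of any one provision voids the entire Agreement. No provision of the Agreement survives.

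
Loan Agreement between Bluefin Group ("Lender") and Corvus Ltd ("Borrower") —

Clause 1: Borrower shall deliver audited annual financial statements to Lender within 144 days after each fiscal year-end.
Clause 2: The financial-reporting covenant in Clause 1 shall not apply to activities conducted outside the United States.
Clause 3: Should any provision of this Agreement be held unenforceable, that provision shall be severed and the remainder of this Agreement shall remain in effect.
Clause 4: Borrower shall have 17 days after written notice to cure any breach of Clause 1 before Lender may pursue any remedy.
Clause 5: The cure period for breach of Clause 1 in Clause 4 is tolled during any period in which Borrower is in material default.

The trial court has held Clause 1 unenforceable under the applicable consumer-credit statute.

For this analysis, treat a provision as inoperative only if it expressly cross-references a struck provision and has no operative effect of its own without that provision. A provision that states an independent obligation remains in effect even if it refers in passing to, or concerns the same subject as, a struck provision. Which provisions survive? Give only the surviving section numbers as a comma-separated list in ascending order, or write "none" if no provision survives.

3

Clause 1 is struck. The whole of Clause 2 is the carve-out from the financial-reporting covenant, defined by reference to Clause 1, so Clause 2 cannot stand once Clause 1 is removed. Clause 4 merely fixes the cure period for breach of Clause 1; with Clause 1 gone it has nothing to operate on and falls away. Clause 5 does nothing except set the tolling of the cure period for breach of Clause 1 by reference to Clause 4; with Clause 4 gone it has no independent effect and is inoperative. Under the severability clause in Clause 3, the remaining provisions continue in force. Only Clause 3 remains in effect.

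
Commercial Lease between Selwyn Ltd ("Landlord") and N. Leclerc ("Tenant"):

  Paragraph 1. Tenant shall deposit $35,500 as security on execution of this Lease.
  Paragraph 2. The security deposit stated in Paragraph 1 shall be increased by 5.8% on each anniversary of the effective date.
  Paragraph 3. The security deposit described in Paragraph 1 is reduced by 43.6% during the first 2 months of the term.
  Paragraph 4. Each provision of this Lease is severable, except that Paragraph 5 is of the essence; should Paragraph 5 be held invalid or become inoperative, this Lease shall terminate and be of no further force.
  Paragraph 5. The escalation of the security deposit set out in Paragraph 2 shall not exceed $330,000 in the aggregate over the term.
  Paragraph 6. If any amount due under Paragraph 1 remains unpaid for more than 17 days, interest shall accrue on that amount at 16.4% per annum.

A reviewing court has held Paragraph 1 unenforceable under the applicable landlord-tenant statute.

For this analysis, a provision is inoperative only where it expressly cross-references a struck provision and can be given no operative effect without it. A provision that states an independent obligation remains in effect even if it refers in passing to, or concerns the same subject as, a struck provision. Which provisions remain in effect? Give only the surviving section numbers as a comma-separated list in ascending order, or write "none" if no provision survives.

Paragraph 1 is struck. Paragraph 2 has no operative effect of its own apart from Paragraph 1 and is therefore inoperative. Paragraph 3 has no operative effect of its own apart from Paragraph 1 and is therefore inoperative. Paragraph 6 does nothing except set the default interest on the security deposit by reference to Paragraph 1; with Paragraph 1 gone it has no independent effect and is inoperative. Paragraph 5 has no operative effect of its own apart from Paragraph 2 and is therefore inoperative. Paragraph 4 makes Paragraph 5 an essential term, and Paragraph 5 has been rendered inoperative by the cascade; under Paragraph 4, the entire Lease is therefore void. No provision of the Lease survives.

none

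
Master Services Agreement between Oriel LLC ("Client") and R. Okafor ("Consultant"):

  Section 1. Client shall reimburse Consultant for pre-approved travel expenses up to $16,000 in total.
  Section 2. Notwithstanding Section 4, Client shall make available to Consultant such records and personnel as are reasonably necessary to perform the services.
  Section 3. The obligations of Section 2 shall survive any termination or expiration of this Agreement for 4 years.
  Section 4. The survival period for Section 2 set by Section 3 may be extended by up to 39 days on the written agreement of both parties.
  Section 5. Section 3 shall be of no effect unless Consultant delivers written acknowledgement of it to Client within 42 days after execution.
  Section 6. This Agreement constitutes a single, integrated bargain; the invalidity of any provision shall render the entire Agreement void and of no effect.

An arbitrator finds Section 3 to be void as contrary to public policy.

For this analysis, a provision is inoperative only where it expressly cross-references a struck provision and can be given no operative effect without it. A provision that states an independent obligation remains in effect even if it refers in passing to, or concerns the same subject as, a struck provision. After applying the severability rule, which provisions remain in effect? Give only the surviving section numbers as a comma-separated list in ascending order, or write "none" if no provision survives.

Section 3 is struck. Section 4 does nothing except set the extension of the survival period for Section 2 by reference to Section 3; with Section 3 gone it has no independent effect and is inoperative. Section 5 has no operative effect of its own apart from Section 3 and is therefore inoperative. Section 6 provides that the Agreement is not severable, so the invalidity of any one provision voids the entire Agreement. No provision of the Agreement survives.

none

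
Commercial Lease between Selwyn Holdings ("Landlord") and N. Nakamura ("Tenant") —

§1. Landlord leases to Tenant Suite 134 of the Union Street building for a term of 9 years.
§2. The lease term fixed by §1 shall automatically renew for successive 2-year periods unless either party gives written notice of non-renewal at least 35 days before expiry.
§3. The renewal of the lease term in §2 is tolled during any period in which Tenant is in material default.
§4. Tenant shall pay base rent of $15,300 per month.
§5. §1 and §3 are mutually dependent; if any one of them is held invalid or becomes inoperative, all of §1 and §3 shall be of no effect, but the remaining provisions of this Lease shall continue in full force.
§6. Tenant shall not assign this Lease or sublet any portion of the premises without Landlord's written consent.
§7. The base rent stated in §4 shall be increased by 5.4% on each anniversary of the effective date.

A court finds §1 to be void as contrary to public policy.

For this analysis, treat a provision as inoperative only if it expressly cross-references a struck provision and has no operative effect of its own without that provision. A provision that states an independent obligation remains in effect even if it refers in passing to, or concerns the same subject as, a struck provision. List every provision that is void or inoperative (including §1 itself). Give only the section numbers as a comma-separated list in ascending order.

§1 is struck. §2 has no operative effect of its own apart from §1 and is therefore inoperative. §3 operates only by reference to §2, so it falls with §2. §5 declares §1 and §3 mutually dependent; since one of them has fallen, all of them are of no effect. The remainder continues in force under §5. §4, §5, §6, and §7 remain in effect.

1, 2, 3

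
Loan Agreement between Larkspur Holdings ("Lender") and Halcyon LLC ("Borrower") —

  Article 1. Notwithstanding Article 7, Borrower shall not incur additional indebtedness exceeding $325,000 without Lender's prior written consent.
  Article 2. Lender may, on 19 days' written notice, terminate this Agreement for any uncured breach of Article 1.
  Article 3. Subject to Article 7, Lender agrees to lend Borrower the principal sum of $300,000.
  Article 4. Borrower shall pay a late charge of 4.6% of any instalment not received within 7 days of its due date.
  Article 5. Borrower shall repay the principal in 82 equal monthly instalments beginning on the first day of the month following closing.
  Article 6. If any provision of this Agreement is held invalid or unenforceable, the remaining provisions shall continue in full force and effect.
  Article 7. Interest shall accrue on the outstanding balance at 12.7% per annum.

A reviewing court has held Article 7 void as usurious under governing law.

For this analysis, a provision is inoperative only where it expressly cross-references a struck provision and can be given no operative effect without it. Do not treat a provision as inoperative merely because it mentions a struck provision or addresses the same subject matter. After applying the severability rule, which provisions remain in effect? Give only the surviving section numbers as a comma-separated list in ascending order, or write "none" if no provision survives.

Article 7 is struck. Article 3 mentions Article 7 but its own obligation stands independently of Article 7, so Article 3 is not affected. Article 1 mentions Article 7 but its own obligation stands independently of Article 7, so Article 1 is not affected. Nothing else in the Agreement is defined by reference to Article 7. Under the severability clause in Article 6, the remaining provisions continue in force. That leaves Article 1, Article 2, Article 3, Article 4, Article 5, and Article 6 in effect.

1, 2, 3, 4, 5, 6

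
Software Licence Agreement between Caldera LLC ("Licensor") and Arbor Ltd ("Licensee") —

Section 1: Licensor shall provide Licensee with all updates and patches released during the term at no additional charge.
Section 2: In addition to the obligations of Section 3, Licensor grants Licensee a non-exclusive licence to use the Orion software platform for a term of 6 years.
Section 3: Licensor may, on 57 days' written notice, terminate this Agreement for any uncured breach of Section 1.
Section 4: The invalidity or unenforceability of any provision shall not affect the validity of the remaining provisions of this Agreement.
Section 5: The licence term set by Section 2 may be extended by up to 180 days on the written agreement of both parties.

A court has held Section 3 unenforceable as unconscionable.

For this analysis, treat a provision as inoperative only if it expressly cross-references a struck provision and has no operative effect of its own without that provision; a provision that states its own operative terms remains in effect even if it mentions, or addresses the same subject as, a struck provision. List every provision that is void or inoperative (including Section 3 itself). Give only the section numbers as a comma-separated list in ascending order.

3

Section 3 is struck. Although Section 2 refers to Section 3, its operative terms do not depend on Section 3, so it remains in effect. Nothing else in the Agreement is defined by reference to Section 3. Under the severability clause in Section 4, the remaining provisions continue in force. That leaves Section 1, Section 2, Section 4, and Section 5 in effect.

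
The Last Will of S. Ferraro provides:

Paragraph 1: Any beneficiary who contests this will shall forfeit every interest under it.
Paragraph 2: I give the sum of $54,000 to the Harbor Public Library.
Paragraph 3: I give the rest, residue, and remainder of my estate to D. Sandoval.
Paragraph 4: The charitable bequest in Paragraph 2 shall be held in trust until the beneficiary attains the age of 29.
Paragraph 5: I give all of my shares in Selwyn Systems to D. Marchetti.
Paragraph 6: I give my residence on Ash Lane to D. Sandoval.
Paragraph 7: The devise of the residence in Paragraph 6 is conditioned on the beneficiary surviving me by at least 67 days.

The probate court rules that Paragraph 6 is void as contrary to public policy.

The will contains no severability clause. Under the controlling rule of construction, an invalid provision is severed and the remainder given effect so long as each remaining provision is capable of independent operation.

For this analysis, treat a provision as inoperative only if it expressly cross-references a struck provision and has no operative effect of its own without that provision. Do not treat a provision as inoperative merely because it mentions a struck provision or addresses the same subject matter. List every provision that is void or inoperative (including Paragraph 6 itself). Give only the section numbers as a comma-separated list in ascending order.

6, 7

Paragraph 6 is struck. Paragraph 7 has no operative effect of its own apart from Paragraph 6 and is therefore inoperative. With no severability clause, the stated default rule severs what cannot stand and enforces each remaining provision that can operate on its own. Paragraph 1, Paragraph 2, Paragraph 3, Paragraph 4, and Paragraph 5 remain in effect.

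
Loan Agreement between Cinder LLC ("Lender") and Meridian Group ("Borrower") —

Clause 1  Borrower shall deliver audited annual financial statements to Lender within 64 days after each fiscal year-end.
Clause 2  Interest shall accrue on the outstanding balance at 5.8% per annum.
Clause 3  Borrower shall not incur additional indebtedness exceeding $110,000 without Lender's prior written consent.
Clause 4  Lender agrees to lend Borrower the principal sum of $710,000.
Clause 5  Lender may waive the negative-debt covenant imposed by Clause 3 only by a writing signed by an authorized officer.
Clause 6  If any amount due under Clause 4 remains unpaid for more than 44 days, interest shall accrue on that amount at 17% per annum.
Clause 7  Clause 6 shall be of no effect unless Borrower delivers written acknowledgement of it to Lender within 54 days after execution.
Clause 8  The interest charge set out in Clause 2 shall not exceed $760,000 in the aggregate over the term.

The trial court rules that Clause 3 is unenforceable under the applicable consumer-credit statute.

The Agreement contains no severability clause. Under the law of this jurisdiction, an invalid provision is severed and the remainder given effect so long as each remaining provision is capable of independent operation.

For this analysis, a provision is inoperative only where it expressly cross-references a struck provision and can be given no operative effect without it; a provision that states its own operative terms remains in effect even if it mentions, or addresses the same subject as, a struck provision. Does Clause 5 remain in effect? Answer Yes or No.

Clause 3 is struck. Clause 5 has no operative effect of its own apart from Clause 3 and is therefore inoperative. Under the stated default rule, only provisions that cannot operate independently fall away; the rest are enforced. The provisions still in force are Clause 1, Clause 2, Clause 4, Clause 6, Clause 7, and Clause 8. Clause 5 is among the inoperative provisions, so the answer is no.

No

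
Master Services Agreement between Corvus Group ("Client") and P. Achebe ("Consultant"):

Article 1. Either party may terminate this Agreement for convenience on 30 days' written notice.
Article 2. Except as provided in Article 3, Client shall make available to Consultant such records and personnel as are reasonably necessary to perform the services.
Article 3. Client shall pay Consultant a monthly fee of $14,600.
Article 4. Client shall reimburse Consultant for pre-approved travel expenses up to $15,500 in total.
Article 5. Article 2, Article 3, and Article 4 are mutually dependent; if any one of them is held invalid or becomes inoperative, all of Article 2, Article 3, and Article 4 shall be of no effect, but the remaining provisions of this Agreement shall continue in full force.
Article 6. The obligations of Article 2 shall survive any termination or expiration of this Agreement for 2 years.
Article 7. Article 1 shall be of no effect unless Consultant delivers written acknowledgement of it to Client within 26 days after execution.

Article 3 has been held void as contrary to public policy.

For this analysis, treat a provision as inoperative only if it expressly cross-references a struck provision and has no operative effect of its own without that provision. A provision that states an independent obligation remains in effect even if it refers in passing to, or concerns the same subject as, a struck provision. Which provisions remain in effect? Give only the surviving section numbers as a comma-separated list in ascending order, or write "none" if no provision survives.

1, 5, 7

Article 3 is struck. No other provision's operative terms depend on Article 3. Article 5 declares Article 2, Article 3, and Article 4 mutually dependent; since one of them has fallen, all of them are of no effect. That brings down Article 2 and Article 4 as well. Article 6 in turn depends solely on a provision now struck and likewise falls. The remainder continues in force under Article 5. Article 1, Article 5, and Article 7 remain in effect.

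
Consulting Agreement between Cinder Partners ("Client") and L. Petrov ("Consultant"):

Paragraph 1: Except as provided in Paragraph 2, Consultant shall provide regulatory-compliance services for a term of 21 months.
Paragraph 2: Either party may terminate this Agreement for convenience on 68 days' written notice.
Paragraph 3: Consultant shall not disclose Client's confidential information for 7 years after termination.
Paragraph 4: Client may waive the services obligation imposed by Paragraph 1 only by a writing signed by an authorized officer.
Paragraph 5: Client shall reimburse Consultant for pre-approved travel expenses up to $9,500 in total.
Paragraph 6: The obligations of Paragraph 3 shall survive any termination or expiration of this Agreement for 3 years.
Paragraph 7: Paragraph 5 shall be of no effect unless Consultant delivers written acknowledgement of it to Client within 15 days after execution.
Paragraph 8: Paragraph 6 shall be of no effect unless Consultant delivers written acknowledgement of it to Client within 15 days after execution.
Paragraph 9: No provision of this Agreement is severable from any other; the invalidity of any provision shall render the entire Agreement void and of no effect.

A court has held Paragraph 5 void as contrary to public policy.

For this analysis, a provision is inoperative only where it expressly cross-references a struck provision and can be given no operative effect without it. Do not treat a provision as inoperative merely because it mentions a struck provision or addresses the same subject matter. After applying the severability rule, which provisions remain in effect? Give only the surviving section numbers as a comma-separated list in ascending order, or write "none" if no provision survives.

Paragraph 5 is struck. Paragraph 7 operates only by reference to Paragraph 5, so it falls with Paragraph 5. Paragraph 9 provides that the Agreement is not severable, so the invalidity of any one provision voids the entire Agreement. No provision of the Agreement survives.

none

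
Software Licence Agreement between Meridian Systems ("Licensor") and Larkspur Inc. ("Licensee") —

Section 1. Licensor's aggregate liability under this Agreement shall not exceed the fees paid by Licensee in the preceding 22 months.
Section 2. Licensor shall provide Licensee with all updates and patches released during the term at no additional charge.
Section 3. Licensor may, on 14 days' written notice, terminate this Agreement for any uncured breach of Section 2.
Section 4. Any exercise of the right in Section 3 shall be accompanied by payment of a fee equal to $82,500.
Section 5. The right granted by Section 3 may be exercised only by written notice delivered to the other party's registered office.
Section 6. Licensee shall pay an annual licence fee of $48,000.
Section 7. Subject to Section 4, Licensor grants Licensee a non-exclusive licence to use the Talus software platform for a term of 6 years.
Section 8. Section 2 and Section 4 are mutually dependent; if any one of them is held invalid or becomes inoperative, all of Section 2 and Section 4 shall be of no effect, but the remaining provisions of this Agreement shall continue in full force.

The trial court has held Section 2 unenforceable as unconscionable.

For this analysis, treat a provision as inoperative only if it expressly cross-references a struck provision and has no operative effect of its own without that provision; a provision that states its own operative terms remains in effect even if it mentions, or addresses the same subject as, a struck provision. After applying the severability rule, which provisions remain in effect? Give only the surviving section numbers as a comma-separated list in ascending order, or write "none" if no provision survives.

Section 2 is struck. Section 3 merely fixes the termination right for breach of Section 2; with Section 2 gone it has nothing to operate on and falls away. Section 4 operates only by reference to Section 3, so it falls with Section 3. Section 5 has no operative effect of its own apart from Section 3 and is therefore inoperative. Section 7 mentions Section 4 but its own obligation stands independently of Section 4, so Section 7 is not affected. Section 8 declares Section 2 and Section 4 mutually dependent; since one of them has fallen, all of them are of no effect. The remainder continues in force under Section 8. That leaves Section 1, Section 6, Section 7, and Section 8 in effect.

1, 6, 7, 8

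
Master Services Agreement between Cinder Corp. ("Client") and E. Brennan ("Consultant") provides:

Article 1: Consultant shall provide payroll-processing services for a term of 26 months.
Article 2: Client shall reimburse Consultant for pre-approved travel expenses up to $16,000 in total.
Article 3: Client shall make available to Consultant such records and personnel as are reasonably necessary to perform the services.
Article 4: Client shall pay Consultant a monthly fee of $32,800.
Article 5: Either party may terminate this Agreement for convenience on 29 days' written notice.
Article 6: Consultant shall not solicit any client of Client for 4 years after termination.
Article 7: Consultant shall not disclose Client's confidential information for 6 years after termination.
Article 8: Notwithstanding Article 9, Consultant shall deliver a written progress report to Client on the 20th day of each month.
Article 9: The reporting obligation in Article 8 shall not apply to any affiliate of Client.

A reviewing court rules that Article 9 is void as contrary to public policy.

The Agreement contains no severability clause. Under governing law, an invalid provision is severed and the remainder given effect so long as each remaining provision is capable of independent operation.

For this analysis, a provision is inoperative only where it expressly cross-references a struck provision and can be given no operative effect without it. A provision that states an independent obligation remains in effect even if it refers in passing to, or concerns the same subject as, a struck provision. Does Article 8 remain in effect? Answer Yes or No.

Article 9 is struck. Although Article 8 refers to Article 9, its operative terms do not depend on Article 9, so it remains in effect. Nothing else in the Agreement is defined by reference to Article 9. Under the stated default rule, only provisions that cannot operate independently fall away; the rest are enforced. Article 1, Article 2, Article 3, Article 4, Article 5, Article 6, Article 7, and Article 8 remain in effect. Article 8 is among the surviving provisions, so the answer is yes.

Yes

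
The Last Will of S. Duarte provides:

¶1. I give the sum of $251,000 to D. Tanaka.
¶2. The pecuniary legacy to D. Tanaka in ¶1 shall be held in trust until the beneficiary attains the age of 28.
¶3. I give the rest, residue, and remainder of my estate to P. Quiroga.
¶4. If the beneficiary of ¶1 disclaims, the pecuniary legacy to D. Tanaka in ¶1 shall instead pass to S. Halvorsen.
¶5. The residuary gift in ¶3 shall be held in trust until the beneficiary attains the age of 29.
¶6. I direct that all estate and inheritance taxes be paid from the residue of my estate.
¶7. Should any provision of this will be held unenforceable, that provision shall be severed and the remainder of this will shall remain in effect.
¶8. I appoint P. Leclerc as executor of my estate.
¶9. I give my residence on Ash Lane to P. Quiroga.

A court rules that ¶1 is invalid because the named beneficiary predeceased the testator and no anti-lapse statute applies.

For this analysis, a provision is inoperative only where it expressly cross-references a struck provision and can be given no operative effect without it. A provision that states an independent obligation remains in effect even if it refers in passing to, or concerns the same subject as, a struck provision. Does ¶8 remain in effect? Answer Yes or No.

Yes

¶1 is struck. The only function of ¶2 is the trust for ¶1, so it cannot stand once ¶1 is removed. ¶4 operates only by reference to ¶1, so it falls with ¶1. ¶7 is a severability clause and preserves every provision that can still be given independent effect. That leaves ¶3, ¶5, ¶6, ¶7, ¶8, and ¶9 in effect. ¶8 is among the surviving provisions, so the answer is yes.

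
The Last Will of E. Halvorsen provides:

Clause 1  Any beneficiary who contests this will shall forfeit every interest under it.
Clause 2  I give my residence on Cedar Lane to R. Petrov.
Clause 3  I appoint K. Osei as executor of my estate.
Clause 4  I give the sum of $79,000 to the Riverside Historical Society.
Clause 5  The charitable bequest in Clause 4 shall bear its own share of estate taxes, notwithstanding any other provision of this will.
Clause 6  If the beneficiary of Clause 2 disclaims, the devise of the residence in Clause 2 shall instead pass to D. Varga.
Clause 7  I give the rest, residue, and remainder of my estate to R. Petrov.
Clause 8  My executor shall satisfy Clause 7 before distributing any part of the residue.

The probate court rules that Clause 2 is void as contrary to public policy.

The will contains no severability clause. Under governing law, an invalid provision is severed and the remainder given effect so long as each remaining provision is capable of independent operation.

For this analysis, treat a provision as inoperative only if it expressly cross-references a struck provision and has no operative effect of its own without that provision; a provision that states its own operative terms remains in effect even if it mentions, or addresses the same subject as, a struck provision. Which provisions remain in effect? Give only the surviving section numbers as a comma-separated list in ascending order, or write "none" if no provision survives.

Clause 2 is struck. The only function of Clause 6 is the alternative disposition for Clause 2, so it cannot stand once Clause 2 is removed. Under the stated default rule, only provisions that cannot operate independently fall away; the rest are enforced. That leaves Clause 1, Clause 3, Clause 4, Clause 5, Clause 7, and Clause 8 in effect.

1, 3, 4, 5, 7, 8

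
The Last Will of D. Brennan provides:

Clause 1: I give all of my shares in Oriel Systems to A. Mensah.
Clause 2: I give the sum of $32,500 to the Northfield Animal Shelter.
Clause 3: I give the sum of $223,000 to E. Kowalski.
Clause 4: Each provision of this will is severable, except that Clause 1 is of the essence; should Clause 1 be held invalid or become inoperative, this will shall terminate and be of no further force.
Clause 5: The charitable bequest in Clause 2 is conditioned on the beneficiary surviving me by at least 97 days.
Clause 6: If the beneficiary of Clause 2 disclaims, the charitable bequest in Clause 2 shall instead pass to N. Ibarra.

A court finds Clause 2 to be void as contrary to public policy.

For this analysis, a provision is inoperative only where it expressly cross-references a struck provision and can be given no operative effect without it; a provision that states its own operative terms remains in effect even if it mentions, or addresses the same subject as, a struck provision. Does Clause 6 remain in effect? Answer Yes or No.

No

Clause 2 is struck. The only function of Clause 5 is the survivorship condition on Clause 2, so it cannot stand once Clause 2 is removed. Clause 6 has no operative effect of its own apart from Clause 2 and is therefore inoperative. Clause 4 makes Clause 1 an essential term, but Clause 1 is unaffected, so the severability proviso in Clause 4 preserves the remaining provisions. The provisions still in force are Clause 1, Clause 3, and Clause 4. Clause 6 is among the inoperative provisions, so the answer is no.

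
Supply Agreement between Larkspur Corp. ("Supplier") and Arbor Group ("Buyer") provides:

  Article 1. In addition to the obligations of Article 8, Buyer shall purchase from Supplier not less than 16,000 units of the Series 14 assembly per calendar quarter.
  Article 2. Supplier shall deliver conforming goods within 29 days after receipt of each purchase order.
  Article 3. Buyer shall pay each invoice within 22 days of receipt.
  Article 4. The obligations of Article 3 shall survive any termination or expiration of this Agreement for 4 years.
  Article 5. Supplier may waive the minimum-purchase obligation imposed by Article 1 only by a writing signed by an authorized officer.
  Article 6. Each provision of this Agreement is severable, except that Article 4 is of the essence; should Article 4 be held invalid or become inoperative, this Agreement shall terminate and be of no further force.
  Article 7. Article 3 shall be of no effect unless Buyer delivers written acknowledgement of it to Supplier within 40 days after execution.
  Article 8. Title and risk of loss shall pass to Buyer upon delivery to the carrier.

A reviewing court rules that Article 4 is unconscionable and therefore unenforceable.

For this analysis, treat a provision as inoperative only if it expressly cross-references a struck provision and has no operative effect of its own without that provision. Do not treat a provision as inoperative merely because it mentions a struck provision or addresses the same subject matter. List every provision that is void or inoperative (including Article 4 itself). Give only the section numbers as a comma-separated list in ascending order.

Article 4 is struck. Nothing else in the Agreement is defined by reference to Article 4. Article 6 makes Article 4 an essential term, and Article 4 is the provision held invalid; under Article 6, the entire Agreement is therefore void. No provision of the Agreement survives.

1, 2, 3, 4, 5, 6, 7, 8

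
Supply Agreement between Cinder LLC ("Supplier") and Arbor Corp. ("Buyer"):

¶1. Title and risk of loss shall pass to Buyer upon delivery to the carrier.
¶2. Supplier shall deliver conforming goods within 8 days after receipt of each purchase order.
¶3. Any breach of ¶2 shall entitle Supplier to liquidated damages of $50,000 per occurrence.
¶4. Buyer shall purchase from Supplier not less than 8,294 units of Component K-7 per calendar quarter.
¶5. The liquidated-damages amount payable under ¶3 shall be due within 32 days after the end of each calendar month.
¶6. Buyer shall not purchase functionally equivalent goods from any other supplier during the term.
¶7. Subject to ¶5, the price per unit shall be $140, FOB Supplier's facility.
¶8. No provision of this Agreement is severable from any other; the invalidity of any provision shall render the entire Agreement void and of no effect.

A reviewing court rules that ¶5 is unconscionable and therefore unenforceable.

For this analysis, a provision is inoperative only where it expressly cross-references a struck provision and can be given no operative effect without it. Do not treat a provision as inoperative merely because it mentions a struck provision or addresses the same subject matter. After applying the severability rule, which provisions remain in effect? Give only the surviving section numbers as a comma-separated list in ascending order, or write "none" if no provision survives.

¶5 is struck. No other provision's operative terms depend on ¶5. ¶8 provides that the Agreement is not severable, so the invalidity of any one provision voids the entire Agreement. No provision of the Agreement survives.

none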